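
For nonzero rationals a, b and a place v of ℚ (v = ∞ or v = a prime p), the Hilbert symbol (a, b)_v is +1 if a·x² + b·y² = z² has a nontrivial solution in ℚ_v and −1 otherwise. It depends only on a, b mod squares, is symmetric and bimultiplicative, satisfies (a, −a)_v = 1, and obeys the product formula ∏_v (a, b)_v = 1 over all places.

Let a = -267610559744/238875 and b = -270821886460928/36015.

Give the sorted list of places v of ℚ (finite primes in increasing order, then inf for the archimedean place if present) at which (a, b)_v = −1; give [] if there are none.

[3, 13, 23, inf]

(a, b) ≡ (-838695, -255) mod (ℚ^×)²; places V = {2, 3, 5, 7, 11, 13, 17, 23, 29, ∞}.
(a,b)_17: α=3, u≡2; β=3, v≡16 (mod 17); (2|17)=+1, (16|17)=+1; sign (−1)^0·+1^3·+1^3 = +1.
(a,b)_∞: sgn(-838695)=−, sgn(-255)=−, so -1.
(a,b)_5: α=-3, u≡1; β=-1, v≡4 (mod 5); (1|5)=+1, (4|5)=+1; sign (−1)^0·+1^-1·+1^-3 = +1.
(a,b)_11: α=1, u≡6; β=2, v≡9 (mod 11); (6|11)=-1, (9|11)=+1; sign (−1)^0·-1^2·+1^1 = +1.
(a,b)_23: α=1, u≡1; β=2, v≡21 (mod 23); (1|23)=+1, (21|23)=-1; sign (−1)^0·+1^2·-1^1 = -1.
(a,b)_2: α=8, β=10; u≡1, v≡1 (mod 8); ε(u)ε(v)=0·0, αω(v)=8·0, βω(u)=10·0; sum ≡ 0  ⇒  +1.
(a,b)_13: α=-1, u≡3; β=0, v≡11 (mod 13); (3|13)=+1, (11|13)=-1; sign (−1)^0·+1^0·-1^-1 = -1.
(a,b)_3: α=-1, u≡2; β=-1, v≡2 (mod 3); (2|3)=-1, (2|3)=-1; sign (−1)^1·-1^-1·-1^-1 = -1.
(a,b)_7: α=-2, u≡6; β=-4, v≡2 (mod 7); (6|7)=-1, (2|7)=+1; sign (−1)^0·-1^-4·+1^-2 = +1.
(a,b)_29: α=2, u≡21; β=2, v≡13 (mod 29); (21|29)=-1, (13|29)=+1; sign (−1)^0·-1^2·+1^2 = +1.
(-838695, -255 / ℚ) ramifies at {3, 13, 23, ∞}: a division algebra.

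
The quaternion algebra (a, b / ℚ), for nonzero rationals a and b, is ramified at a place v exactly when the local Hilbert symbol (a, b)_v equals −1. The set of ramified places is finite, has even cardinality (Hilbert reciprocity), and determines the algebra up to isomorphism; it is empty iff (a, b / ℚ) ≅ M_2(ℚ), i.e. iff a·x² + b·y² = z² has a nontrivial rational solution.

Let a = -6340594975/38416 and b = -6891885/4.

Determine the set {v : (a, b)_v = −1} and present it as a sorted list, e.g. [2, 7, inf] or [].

[7, inf]

(a, b) ≡ (-2431, -85085) mod (ℚ^×)²; places V = {2, 3, 5, 7, 11, 13, 17, 19, ∞}.
(a,b)_13: α=1, u≡7; β=1, v≡2 (mod 13); (7|13)=-1, (2|13)=-1; sign (−1)^0·-1^1·-1^1 = +1.
(a,b)_19: α=2, u≡7; β=0, v≡1 (mod 19); (7|19)=+1, (1|19)=+1; sign (−1)^0·+1^0·+1^2 = +1.
(a,b)_7: α=-4, u≡3; β=1, v≡4 (mod 7); (3|7)=-1, (4|7)=+1; sign (−1)^0·-1^1·+1^-4 = -1.
(a,b)_∞: sgn(-2431)=−, sgn(-85085)=−, so -1.
(a,b)_17: α=3, u≡5; β=1, v≡7 (mod 17); (5|17)=-1, (7|17)=-1; sign (−1)^0·-1^1·-1^3 = +1.
(a,b)_2: α=-4, β=-2; u≡1, v≡3 (mod 8); ε(u)ε(v)=0·1, αω(v)=-4·1, βω(u)=-2·0; sum ≡ 0  ⇒  +1.
(a,b)_5: α=2, u≡1; β=1, v≡2 (mod 5); (1|5)=+1, (2|5)=-1; sign (−1)^0·+1^1·-1^2 = +1.
(a,b)_3: α=0, u≡2; β=4, v≡1 (mod 3); (2|3)=-1, (1|3)=+1; sign (−1)^0·-1^4·+1^0 = +1.
(a,b)_11: α=1, u≡10; β=1, v≡9 (mod 11); (10|11)=-1, (9|11)=+1; sign (−1)^1·-1^1·+1^1 = +1.
(-2431, -85085 / ℚ) ramifies at {7, ∞}: a division algebra.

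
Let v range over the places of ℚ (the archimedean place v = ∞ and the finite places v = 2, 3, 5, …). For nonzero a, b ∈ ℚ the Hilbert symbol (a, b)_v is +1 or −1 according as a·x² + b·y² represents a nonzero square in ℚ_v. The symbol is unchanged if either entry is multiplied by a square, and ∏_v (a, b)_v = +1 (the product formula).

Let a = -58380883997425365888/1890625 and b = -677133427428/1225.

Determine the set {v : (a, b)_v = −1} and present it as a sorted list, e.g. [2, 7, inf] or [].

(a, b) ≡ (-1130942, -17) mod (ℚ^×)²; places V = {2, 3, 5, 7, 11, 17, 29, 31, 37, ∞}.
(a,b)_7: α=0, u≡3; β=-2, v≡1 (mod 7); (3|7)=-1, (1|7)=+1; sign (−1)^0·-1^-2·+1^0 = +1.
(a,b)_11: α=-2, u≡1; β=0, v≡1 (mod 11); (1|11)=+1, (1|11)=+1; sign (−1)^0·+1^0·+1^-2 = +1.
(a,b)_37: α=3, u≡34; β=2, v≡24 (mod 37); (34|37)=+1, (24|37)=-1; sign (−1)^0·+1^2·-1^3 = -1.
(a,b)_17: α=1, u≡14; β=1, v≡13 (mod 17); (14|17)=-1, (13|17)=+1; sign (−1)^0·-1^1·+1^1 = -1.
(a,b)_31: α=3, u≡8; β=2, v≡10 (mod 31); (8|31)=+1, (10|31)=+1; sign (−1)^0·+1^2·+1^3 = +1.
(a,b)_2: α=7, β=2; u≡1, v≡7 (mod 8); ε(u)ε(v)=0·1, αω(v)=7·0, βω(u)=2·0; sum ≡ 0  ⇒  +1.
(a,b)_∞: sgn(-1130942)=−, sgn(-17)=−, so -1.
(a,b)_5: α=-6, u≡2; β=-2, v≡3 (mod 5); (2|5)=-1, (3|5)=-1; sign (−1)^0·-1^-2·-1^-6 = +1.
(a,b)_29: α=3, u≡28; β=2, v≡27 (mod 29); (28|29)=+1, (27|29)=-1; sign (−1)^0·+1^2·-1^3 = -1.
(a,b)_3: α=6, u≡1; β=2, v≡1 (mod 3); (1|3)=+1, (1|3)=+1; sign (−1)^0·+1^2·+1^6 = +1.
Ram(-1130942, -17) = {17, 29, 37, ∞}; no ℚ_17-point on the conic.

[17, 29, 37, inf]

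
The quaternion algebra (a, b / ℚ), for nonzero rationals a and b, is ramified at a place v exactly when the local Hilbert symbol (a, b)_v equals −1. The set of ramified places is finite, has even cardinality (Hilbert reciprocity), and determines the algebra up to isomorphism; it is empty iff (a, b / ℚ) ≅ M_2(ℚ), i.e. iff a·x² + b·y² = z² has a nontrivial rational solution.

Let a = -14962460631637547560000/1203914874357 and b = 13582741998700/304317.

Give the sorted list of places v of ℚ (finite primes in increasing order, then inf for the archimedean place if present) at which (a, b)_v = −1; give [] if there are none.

(a, b) ≡ (-641173, 559) mod (ℚ^×)²; places V = {2, 3, 5, 7, 13, 17, 31, 37, 43, ∞}.
(a,b)_3: α=-8, u≡2; β=-4, v≡1 (mod 3); (2|3)=-1, (1|3)=+1; sign (−1)^0·-1^-4·+1^-8 = +1.
(a,b)_∞: sgn(-641173)=−, sgn(559)=+, so +1.
(a,b)_37: α=3, u≡15; β=2, v≡33 (mod 37); (15|37)=-1, (33|37)=+1; sign (−1)^0·-1^2·+1^3 = +1.
(a,b)_31: α=3, u≡20; β=2, v≡1 (mod 31); (20|31)=+1, (1|31)=+1; sign (−1)^0·+1^2·+1^3 = +1.
(a,b)_17: α=-4, u≡13; β=-2, v≡1 (mod 17); (13|17)=+1, (1|17)=+1; sign (−1)^0·+1^-2·+1^-4 = +1.
(a,b)_43: α=1, u≡10; β=1, v≡38 (mod 43); (10|43)=+1, (38|43)=+1; sign (−1)^1·+1^1·+1^1 = -1.
(a,b)_7: α=8, u≡5; β=4, v≡5 (mod 7); (5|7)=-1, (5|7)=-1; sign (−1)^0·-1^4·-1^8 = +1.
(a,b)_2: α=6, β=2; u≡3, v≡7 (mod 8); ε(u)ε(v)=1·1, αω(v)=6·0, βω(u)=2·1; sum ≡ 1  ⇒  -1.
(a,b)_13: α=-3, u≡4; β=-1, v≡12 (mod 13); (4|13)=+1, (12|13)=+1; sign (−1)^0·+1^-1·+1^-3 = +1.
(a,b)_5: α=4, u≡2; β=2, v≡4 (mod 5); (2|5)=-1, (4|5)=+1; sign (−1)^0·-1^2·+1^4 = +1.
(-641173, 559 / ℚ) ramifies at {2, 43}: a division algebra.

[2, 43]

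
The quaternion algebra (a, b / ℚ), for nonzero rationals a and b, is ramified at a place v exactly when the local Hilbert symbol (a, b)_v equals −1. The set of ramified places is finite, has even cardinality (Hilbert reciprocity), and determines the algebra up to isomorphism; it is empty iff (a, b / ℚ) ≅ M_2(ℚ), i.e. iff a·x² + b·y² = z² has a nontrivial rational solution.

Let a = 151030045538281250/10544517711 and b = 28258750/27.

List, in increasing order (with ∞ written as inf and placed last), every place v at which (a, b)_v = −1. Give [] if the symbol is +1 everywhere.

(a, b) ≡ (1492062, 135642) mod (ℚ^×)²; places V = {2, 3, 5, 7, 11, 13, 17, 29, 37, 47, ∞}.
(a,b)_∞: sgn(1492062)=+, sgn(135642)=+, so +1.
(a,b)_5: α=8, u≡3; β=4, v≡2 (mod 5); (3|5)=-1, (2|5)=-1; sign (−1)^0·-1^4·-1^8 = +1.
(a,b)_17: α=4, u≡10; β=0, v≡16 (mod 17); (10|17)=-1, (16|17)=+1; sign (−1)^0·-1^0·+1^4 = +1.
(a,b)_29: α=-2, u≡18; β=0, v≡5 (mod 29); (18|29)=-1, (5|29)=+1; sign (−1)^0·-1^0·+1^-2 = +1.
(a,b)_11: α=3, u≡3; β=0, v≡5 (mod 11); (3|11)=+1, (5|11)=+1; sign (−1)^0·+1^0·+1^3 = +1.
(a,b)_47: α=1, u≡18; β=1, v≡41 (mod 47); (18|47)=+1, (41|47)=-1; sign (−1)^1·+1^1·-1^1 = +1.
(a,b)_7: α=-2, u≡5; β=0, v≡5 (mod 7); (5|7)=-1, (5|7)=-1; sign (−1)^0·-1^0·-1^-2 = +1.
(a,b)_2: α=1, β=1; u≡7, v≡5 (mod 8); ε(u)ε(v)=1·0, αω(v)=1·1, βω(u)=1·0; sum ≡ 1  ⇒  -1.
(a,b)_3: α=-9, u≡2; β=-3, v≡1 (mod 3); (2|3)=-1, (1|3)=+1; sign (−1)^1·-1^-3·+1^-9 = +1.
(a,b)_37: α=1, u≡26; β=1, v≡30 (mod 37); (26|37)=+1, (30|37)=+1; sign (−1)^0·+1^1·+1^1 = +1.
(a,b)_13: α=-1, u≡10; β=1, v≡7 (mod 13); (10|13)=+1, (7|13)=-1; sign (−1)^0·+1^1·-1^-1 = -1.
(1492062, 135642 / ℚ) ramifies at {2, 13}: a division algebra.

[2, 13]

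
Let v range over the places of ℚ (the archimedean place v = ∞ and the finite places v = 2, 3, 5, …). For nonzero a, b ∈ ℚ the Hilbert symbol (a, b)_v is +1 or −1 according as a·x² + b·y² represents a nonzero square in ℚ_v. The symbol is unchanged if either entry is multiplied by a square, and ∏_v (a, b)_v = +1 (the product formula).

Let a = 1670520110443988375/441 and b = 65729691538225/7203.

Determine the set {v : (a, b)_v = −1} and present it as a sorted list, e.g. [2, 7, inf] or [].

[2, 3, 5, 17]

(a, b) ≡ (25415, 3) mod (ℚ^×)²; places V = {2, 3, 5, 7, 11, 13, 17, 23, 29, ∞}.
(a,b)_29: α=2, u≡12; β=2, v≡26 (mod 29); (12|29)=-1, (26|29)=-1; sign (−1)^0·-1^2·-1^2 = +1.
(a,b)_13: α=3, u≡11; β=2, v≡3 (mod 13); (11|13)=-1, (3|13)=+1; sign (−1)^0·-1^2·+1^3 = +1.
(a,b)_∞: sgn(25415)=+, sgn(3)=+, so +1.
(a,b)_5: α=3, u≡2; β=2, v≡3 (mod 5); (2|5)=-1, (3|5)=-1; sign (−1)^0·-1^2·-1^3 = -1.
(a,b)_3: α=-2, u≡2; β=-1, v≡1 (mod 3); (2|3)=-1, (1|3)=+1; sign (−1)^0·-1^-1·+1^-2 = -1.
(a,b)_11: α=2, u≡9; β=2, v≡9 (mod 11); (9|11)=+1, (9|11)=+1; sign (−1)^0·+1^2·+1^2 = +1.
(a,b)_17: α=3, u≡16; β=2, v≡7 (mod 17); (16|17)=+1, (7|17)=-1; sign (−1)^0·+1^2·-1^3 = -1.
(a,b)_7: α=-2, u≡6; β=-4, v≡5 (mod 7); (6|7)=-1, (5|7)=-1; sign (−1)^0·-1^-4·-1^-2 = +1.
(a,b)_2: α=0, β=0; u≡7, v≡3 (mod 8); ε(u)ε(v)=1·1, αω(v)=0·1, βω(u)=0·0; sum ≡ 1  ⇒  -1.
(a,b)_23: α=3, u≡8; β=2, v≡8 (mod 23); (8|23)=+1, (8|23)=+1; sign (−1)^0·+1^2·+1^3 = +1.
(25415, 3 / ℚ) ramifies at {2, 3, 5, 17}: a division algebra.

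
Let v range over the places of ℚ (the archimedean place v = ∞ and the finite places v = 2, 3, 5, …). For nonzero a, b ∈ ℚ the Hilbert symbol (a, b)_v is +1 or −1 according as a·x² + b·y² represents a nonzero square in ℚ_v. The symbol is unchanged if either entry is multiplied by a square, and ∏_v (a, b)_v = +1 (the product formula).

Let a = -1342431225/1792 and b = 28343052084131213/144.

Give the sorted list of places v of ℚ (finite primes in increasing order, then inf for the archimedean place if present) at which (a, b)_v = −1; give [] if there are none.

[37, 41]

Mod squares: a ≡ -4640503, b ≡ 533. Check v ∈ {∞, 2, 3, 5, 7, 11, 13, 19, 23, 37, 41}.
v=13: a=13^0·(≡9), b=13^1·(≡2) mod 13; (9|13)=+1, (2|13)=-1; (−1)^{0·1·6}·(+1)^1·(-1)^0 = +1.
v=11: a=11^0·(≡3), b=11^2·(≡1) mod 11; (3|11)=+1, (1|11)=+1; (−1)^{0·2·5}·(+1)^2·(+1)^0 = +1.
v=5: a=5^2·(≡3), b=5^0·(≡2) mod 5; (3|5)=-1, (2|5)=-1; (−1)^{2·0·2}·(-1)^0·(-1)^2 = +1.
v=3: a=3^4·(≡2), b=3^-2·(≡2) mod 3; (2|3)=-1, (2|3)=-1; (−1)^{4·-2·1}·(-1)^-2·(-1)^4 = +1.
v=41: a=41^1·(≡20), b=41^3·(≡26) mod 41; (20|41)=+1, (26|41)=-1; (−1)^{1·3·20}·(+1)^3·(-1)^1 = -1.
v=19: a=19^1·(≡3), b=19^2·(≡7) mod 19; (3|19)=-1, (7|19)=+1; (−1)^{1·2·9}·(-1)^2·(+1)^1 = +1.
v=2: v_2(a)=-8, v_2(b)=-4; units ≡ 1, 5 (mod 8); ε·ε+αω+βω = 0·0+-8·1+-4·0 ≡ 0  ⇒  (a,b)_2 = +1.
v=∞: -4640503 < 0 and 533 > 0  ⇒  (a,b)_∞ = +1.
v=37: a=37^1·(≡1), b=37^2·(≡15) mod 37; (1|37)=+1, (15|37)=-1; (−1)^{1·2·18}·(+1)^2·(-1)^1 = -1.
v=7: a=7^-1·(≡3), b=7^0·(≡4) mod 7; (3|7)=-1, (4|7)=+1; (−1)^{-1·0·3}·(-1)^0·(+1)^-1 = +1.
v=23: a=23^1·(≡2), b=23^2·(≡18) mod 23; (2|23)=+1, (18|23)=+1; (−1)^{1·2·11}·(+1)^2·(+1)^1 = +1.
(-4640503, 533 / ℚ) ramifies at {37, 41}: a division algebra.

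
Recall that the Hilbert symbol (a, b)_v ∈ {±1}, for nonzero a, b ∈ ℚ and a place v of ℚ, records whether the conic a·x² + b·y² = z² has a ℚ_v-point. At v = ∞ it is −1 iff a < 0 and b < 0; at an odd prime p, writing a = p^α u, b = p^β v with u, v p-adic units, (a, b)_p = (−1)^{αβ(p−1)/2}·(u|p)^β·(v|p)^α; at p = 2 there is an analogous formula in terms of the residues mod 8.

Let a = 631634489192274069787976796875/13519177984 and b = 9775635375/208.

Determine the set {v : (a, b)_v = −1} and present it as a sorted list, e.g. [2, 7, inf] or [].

[2, 3, 5, 19, 23, 29]

(a, b) ≡ (46835, 42010995) mod (ℚ^×)²; places V = {2, 3, 5, 7, 11, 13, 17, 19, 23, 29, 43, ∞}.
(a,b)_17: α=3, u≡13; β=1, v≡4 (mod 17); (13|17)=+1, (4|17)=+1; sign (−1)^0·+1^1·+1^3 = +1.
(a,b)_19: α=3, u≡12; β=1, v≡12 (mod 19); (12|19)=-1, (12|19)=-1; sign (−1)^1·-1^1·-1^3 = -1.
(a,b)_13: α=-4, u≡3; β=-1, v≡4 (mod 13); (3|13)=+1, (4|13)=+1; sign (−1)^0·+1^-1·+1^-4 = +1.
(a,b)_29: α=3, u≡4; β=1, v≡19 (mod 29); (4|29)=+1, (19|29)=-1; sign (−1)^0·+1^1·-1^3 = -1.
(a,b)_2: α=-8, β=-4; u≡3, v≡3 (mod 8); ε(u)ε(v)=1·1, αω(v)=-8·1, βω(u)=-4·1; sum ≡ 1  ⇒  -1.
(a,b)_43: α=-2, u≡18; β=0, v≡15 (mod 43); (18|43)=-1, (15|43)=+1; sign (−1)^0·-1^0·+1^-2 = +1.
(a,b)_11: α=4, u≡2; β=2, v≡5 (mod 11); (2|11)=-1, (5|11)=+1; sign (−1)^0·-1^2·+1^4 = +1.
(a,b)_5: α=7, u≡2; β=3, v≡1 (mod 5); (2|5)=-1, (1|5)=+1; sign (−1)^0·-1^3·+1^7 = -1.
(a,b)_∞: sgn(46835)=+, sgn(42010995)=+, so +1.
(a,b)_7: α=4, u≡3; β=0, v≡6 (mod 7); (3|7)=-1, (6|7)=-1; sign (−1)^0·-1^0·-1^4 = +1.
(a,b)_3: α=0, u≡2; β=1, v≡1 (mod 3); (2|3)=-1, (1|3)=+1; sign (−1)^0·-1^1·+1^0 = -1.
(a,b)_23: α=4, u≡10; β=1, v≡22 (mod 23); (10|23)=-1, (22|23)=-1; sign (−1)^0·-1^1·-1^4 = -1.
|Ram(46835, 42010995)| = 6, even; anisotropic at {2, 3, 5, 19, 23, 29}.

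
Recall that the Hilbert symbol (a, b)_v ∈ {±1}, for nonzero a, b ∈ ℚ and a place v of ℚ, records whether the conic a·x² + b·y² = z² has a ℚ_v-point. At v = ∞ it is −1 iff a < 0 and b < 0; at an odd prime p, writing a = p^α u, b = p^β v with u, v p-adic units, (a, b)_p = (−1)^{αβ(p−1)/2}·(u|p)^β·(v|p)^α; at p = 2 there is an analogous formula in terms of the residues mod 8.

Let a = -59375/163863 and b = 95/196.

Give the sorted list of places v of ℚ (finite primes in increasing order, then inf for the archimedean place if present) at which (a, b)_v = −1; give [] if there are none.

Mod squares: a ≡ -665, b ≡ 95. Check v ∈ {∞, 2, 3, 5, 7, 17, 19}.
v=2: v_2(a)=0, v_2(b)=-2; units ≡ 7, 7 (mod 8); ε·ε+αω+βω = 1·1+0·0+-2·0 ≡ 1  ⇒  (a,b)_2 = -1.
v=7: a=7^-1·(≡6), b=7^-2·(≡1) mod 7; (6|7)=-1, (1|7)=+1; (−1)^{-1·-2·3}·(-1)^-2·(+1)^-1 = +1.
v=17: a=17^-2·(≡1), b=17^0·(≡3) mod 17; (1|17)=+1, (3|17)=-1; (−1)^{-2·0·8}·(+1)^0·(-1)^-2 = +1.
v=5: a=5^5·(≡2), b=5^1·(≡4) mod 5; (2|5)=-1, (4|5)=+1; (−1)^{5·1·2}·(-1)^1·(+1)^5 = -1.
v=∞: -665 < 0 and 95 > 0  ⇒  (a,b)_∞ = +1.
v=19: a=19^1·(≡15), b=19^1·(≡4) mod 19; (15|19)=-1, (4|19)=+1; (−1)^{1·1·9}·(-1)^1·(+1)^1 = +1.
v=3: a=3^-4·(≡1), b=3^0·(≡2) mod 3; (1|3)=+1, (2|3)=-1; (−1)^{-4·0·1}·(+1)^0·(-1)^-4 = +1.
(-665, 95 / ℚ) ramifies at {2, 5}: a division algebra.

[2, 5]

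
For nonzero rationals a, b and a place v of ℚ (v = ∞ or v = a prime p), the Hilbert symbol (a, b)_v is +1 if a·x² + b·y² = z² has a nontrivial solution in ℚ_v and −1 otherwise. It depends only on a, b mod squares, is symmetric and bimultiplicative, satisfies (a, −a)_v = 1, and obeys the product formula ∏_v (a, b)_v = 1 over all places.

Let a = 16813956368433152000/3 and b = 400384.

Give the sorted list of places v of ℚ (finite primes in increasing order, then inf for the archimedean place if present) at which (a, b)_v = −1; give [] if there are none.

[23, 29]

(a, b) ≡ (12586290, 391) mod (ℚ^×)²; places V = {2, 3, 5, 17, 23, 29, 37, ∞}.
(a,b)_3: α=-1, u≡2; β=0, v≡1 (mod 3); (2|3)=-1, (1|3)=+1; sign (−1)^0·-1^0·+1^-1 = +1.
(a,b)_37: α=1, u≡17; β=0, v≡7 (mod 37); (17|37)=-1, (7|37)=+1; sign (−1)^0·-1^0·+1^1 = +1.
(a,b)_17: α=3, u≡6; β=1, v≡7 (mod 17); (6|17)=-1, (7|17)=-1; sign (−1)^0·-1^1·-1^3 = +1.
(a,b)_∞: sgn(12586290)=+, sgn(391)=+, so +1.
(a,b)_5: α=3, u≡2; β=0, v≡4 (mod 5); (2|5)=-1, (4|5)=+1; sign (−1)^0·-1^0·+1^3 = +1.
(a,b)_29: α=1, u≡7; β=0, v≡10 (mod 29); (7|29)=+1, (10|29)=-1; sign (−1)^0·+1^0·-1^1 = -1.
(a,b)_2: α=21, β=10; u≡1, v≡7 (mod 8); ε(u)ε(v)=0·1, αω(v)=21·0, βω(u)=10·0; sum ≡ 0  ⇒  +1.
(a,b)_23: α=3, u≡5; β=1, v≡20 (mod 23); (5|23)=-1, (20|23)=-1; sign (−1)^1·-1^1·-1^3 = -1.
Ram(12586290, 391) = {23, 29}; no ℚ_23-point on the conic.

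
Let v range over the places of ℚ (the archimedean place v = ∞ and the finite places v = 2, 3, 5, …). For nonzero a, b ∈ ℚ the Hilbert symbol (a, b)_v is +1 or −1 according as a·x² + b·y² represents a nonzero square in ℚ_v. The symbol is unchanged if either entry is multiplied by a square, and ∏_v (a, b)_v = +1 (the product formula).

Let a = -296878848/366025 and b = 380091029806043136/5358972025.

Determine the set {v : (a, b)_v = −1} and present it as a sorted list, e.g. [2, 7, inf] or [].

[7, 23]

(a, b) ≡ (-483, 69) mod (ℚ^×)²; places V = {2, 3, 5, 7, 11, 23, ∞}.
(a,b)_3: α=1, u≡1; β=3, v≡2 (mod 3); (1|3)=+1, (2|3)=-1; sign (−1)^1·+1^3·-1^1 = +1.
(a,b)_11: α=-4, u≡3; β=-8, v≡3 (mod 11); (3|11)=+1, (3|11)=+1; sign (−1)^0·+1^-8·+1^-4 = +1.
(a,b)_5: α=-2, u≡2; β=-2, v≡1 (mod 5); (2|5)=-1, (1|5)=+1; sign (−1)^0·-1^-2·+1^-2 = +1.
(a,b)_23: α=1, u≡18; β=3, v≡18 (mod 23); (18|23)=+1, (18|23)=+1; sign (−1)^1·+1^3·+1^1 = -1.
(a,b)_7: α=5, u≡2; β=10, v≡6 (mod 7); (2|7)=+1, (6|7)=-1; sign (−1)^0·+1^10·-1^5 = -1.
(a,b)_∞: sgn(-483)=−, sgn(69)=+, so +1.
(a,b)_2: α=8, β=12; u≡5, v≡5 (mod 8); ε(u)ε(v)=0·0, αω(v)=8·1, βω(u)=12·1; sum ≡ 0  ⇒  +1.
|Ram(-483, 69)| = 2, even; anisotropic at {7, 23}.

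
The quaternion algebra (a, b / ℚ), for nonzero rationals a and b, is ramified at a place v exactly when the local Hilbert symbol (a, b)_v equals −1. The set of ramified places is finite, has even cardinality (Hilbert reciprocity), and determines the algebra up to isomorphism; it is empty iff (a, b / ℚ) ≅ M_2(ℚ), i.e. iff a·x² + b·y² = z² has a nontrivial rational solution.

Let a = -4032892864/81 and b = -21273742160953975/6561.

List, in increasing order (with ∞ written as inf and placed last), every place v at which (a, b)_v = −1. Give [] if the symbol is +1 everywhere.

(a, b) ≡ (-2431, -391) mod (ℚ^×)²; places V = {2, 3, 5, 7, 11, 13, 17, 23, ∞}.
(a,b)_11: α=1, u≡8; β=2, v≡3 (mod 11); (8|11)=-1, (3|11)=+1; sign (−1)^0·-1^2·+1^1 = +1.
(a,b)_13: α=1, u≡7; β=0, v≡1 (mod 13); (7|13)=-1, (1|13)=+1; sign (−1)^0·-1^0·+1^1 = +1.
(a,b)_2: α=6, β=0; u≡1, v≡1 (mod 8); ε(u)ε(v)=0·0, αω(v)=6·0, βω(u)=0·0; sum ≡ 0  ⇒  +1.
(a,b)_∞: sgn(-2431)=−, sgn(-391)=−, so -1.
(a,b)_17: α=1, u≡11; β=3, v≡11 (mod 17); (11|17)=-1, (11|17)=-1; sign (−1)^0·-1^3·-1^1 = +1.
(a,b)_5: α=0, u≡1; β=2, v≡1 (mod 5); (1|5)=+1, (1|5)=+1; sign (−1)^0·+1^2·+1^0 = +1.
(a,b)_3: α=-4, u≡2; β=-8, v≡2 (mod 3); (2|3)=-1, (2|3)=-1; sign (−1)^0·-1^-8·-1^-4 = +1.
(a,b)_7: α=2, u≡5; β=6, v≡4 (mod 7); (5|7)=-1, (4|7)=+1; sign (−1)^0·-1^6·+1^2 = +1.
(a,b)_23: α=2, u≡20; β=3, v≡3 (mod 23); (20|23)=-1, (3|23)=+1; sign (−1)^0·-1^3·+1^2 = -1.
|Ram(-2431, -391)| = 2, even; anisotropic at {23, ∞}.

[23, inf]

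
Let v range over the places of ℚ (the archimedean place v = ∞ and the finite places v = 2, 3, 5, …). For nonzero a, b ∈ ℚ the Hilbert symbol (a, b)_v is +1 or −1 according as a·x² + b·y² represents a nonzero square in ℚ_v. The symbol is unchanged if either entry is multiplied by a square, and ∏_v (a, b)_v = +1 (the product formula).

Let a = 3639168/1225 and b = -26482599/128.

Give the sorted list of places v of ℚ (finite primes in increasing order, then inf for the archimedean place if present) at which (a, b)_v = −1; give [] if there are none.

(a, b) ≡ (78, -16302) mod (ℚ^×)²; places V = {2, 3, 5, 7, 11, 13, 19, ∞}.
(a,b)_13: α=1, u≡11; β=1, v≡5 (mod 13); (11|13)=-1, (5|13)=-1; sign (−1)^0·-1^1·-1^1 = +1.
(a,b)_11: α=0, u≡4; β=1, v≡4 (mod 11); (4|11)=+1, (4|11)=+1; sign (−1)^0·+1^1·+1^0 = +1.
(a,b)_5: α=-2, u≡2; β=0, v≡2 (mod 5); (2|5)=-1, (2|5)=-1; sign (−1)^0·-1^0·-1^-2 = +1.
(a,b)_3: α=7, u≡2; β=3, v≡2 (mod 3); (2|3)=-1, (2|3)=-1; sign (−1)^1·-1^3·-1^7 = -1.
(a,b)_∞: sgn(78)=+, sgn(-16302)=−, so +1.
(a,b)_2: α=7, β=-7; u≡7, v≡1 (mod 8); ε(u)ε(v)=1·0, αω(v)=7·0, βω(u)=-7·0; sum ≡ 0  ⇒  +1.
(a,b)_7: α=-2, u≡2; β=0, v≡2 (mod 7); (2|7)=+1, (2|7)=+1; sign (−1)^0·+1^0·+1^-2 = +1.
(a,b)_19: α=0, u≡13; β=3, v≡16 (mod 19); (13|19)=-1, (16|19)=+1; sign (−1)^0·-1^3·+1^0 = -1.
Ram(78, -16302) = {3, 19}; no ℚ_3-point on the conic.

[3, 19]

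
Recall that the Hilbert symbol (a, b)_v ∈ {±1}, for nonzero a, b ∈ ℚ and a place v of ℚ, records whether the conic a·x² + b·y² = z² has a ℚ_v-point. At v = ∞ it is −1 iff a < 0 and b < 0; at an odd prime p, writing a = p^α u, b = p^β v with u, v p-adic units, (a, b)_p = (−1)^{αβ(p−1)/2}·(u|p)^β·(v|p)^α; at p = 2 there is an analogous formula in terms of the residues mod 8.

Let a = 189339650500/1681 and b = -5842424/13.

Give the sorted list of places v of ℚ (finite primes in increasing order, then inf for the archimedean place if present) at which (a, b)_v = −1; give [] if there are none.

Mod squares: a ≡ 1105, b ≡ -182. Check v ∈ {∞, 2, 5, 7, 11, 13, 17, 19, 41}.
v=17: a=17^3·(≡12), b=17^2·(≡5) mod 17; (12|17)=-1, (5|17)=-1; (−1)^{3·2·8}·(-1)^2·(-1)^3 = -1.
v=13: a=13^1·(≡5), b=13^-1·(≡10) mod 13; (5|13)=-1, (10|13)=+1; (−1)^{1·-1·6}·(-1)^-1·(+1)^1 = -1.
v=2: v_2(a)=2, v_2(b)=3; units ≡ 1, 5 (mod 8); ε·ε+αω+βω = 0·0+2·1+3·0 ≡ 0  ⇒  (a,b)_2 = +1.
v=11: a=11^2·(≡1), b=11^0·(≡3) mod 11; (1|11)=+1, (3|11)=+1; (−1)^{2·0·5}·(+1)^0·(+1)^2 = +1.
v=19: a=19^0·(≡13), b=19^2·(≡12) mod 19; (13|19)=-1, (12|19)=-1; (−1)^{0·2·9}·(-1)^2·(-1)^0 = +1.
v=7: a=7^2·(≡6), b=7^1·(≡1) mod 7; (6|7)=-1, (1|7)=+1; (−1)^{2·1·3}·(-1)^1·(+1)^2 = -1.
v=41: a=41^-2·(≡4), b=41^0·(≡9) mod 41; (4|41)=+1, (9|41)=+1; (−1)^{-2·0·20}·(+1)^0·(+1)^-2 = +1.
v=5: a=5^3·(≡4), b=5^0·(≡2) mod 5; (4|5)=+1, (2|5)=-1; (−1)^{3·0·2}·(+1)^0·(-1)^3 = -1.
v=∞: 1105 > 0 and -182 < 0  ⇒  (a,b)_∞ = +1.
(1105, -182 / ℚ) ramifies at {5, 7, 13, 17}: a division algebra.

[5, 7, 13, 17]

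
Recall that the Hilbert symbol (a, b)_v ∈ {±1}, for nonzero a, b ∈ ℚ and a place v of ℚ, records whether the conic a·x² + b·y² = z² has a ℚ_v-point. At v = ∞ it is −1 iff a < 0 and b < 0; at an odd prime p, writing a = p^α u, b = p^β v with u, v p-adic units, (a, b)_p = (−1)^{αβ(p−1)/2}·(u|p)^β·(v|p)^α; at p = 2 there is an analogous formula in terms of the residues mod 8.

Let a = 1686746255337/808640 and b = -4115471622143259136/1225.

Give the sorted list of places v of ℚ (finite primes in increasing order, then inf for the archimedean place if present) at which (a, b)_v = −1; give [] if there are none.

Mod squares: a ≡ 1155, b ≡ -34. Check v ∈ {∞, 2, 3, 5, 7, 11, 13, 17, 19, 31}.
v=31: a=31^2·(≡7), b=31^4·(≡2) mod 31; (7|31)=+1, (2|31)=+1; (−1)^{2·4·15}·(+1)^4·(+1)^2 = +1.
v=3: a=3^3·(≡1), b=3^0·(≡2) mod 3; (1|3)=+1, (2|3)=-1; (−1)^{3·0·1}·(+1)^0·(-1)^3 = -1.
v=∞: 1155 > 0 and -34 < 0  ⇒  (a,b)_∞ = +1.
v=13: a=13^2·(≡11), b=13^0·(≡7) mod 13; (11|13)=-1, (7|13)=-1; (−1)^{2·0·6}·(-1)^0·(-1)^2 = +1.
v=2: v_2(a)=-6, v_2(b)=9; units ≡ 3, 7 (mod 8); ε·ε+αω+βω = 1·1+-6·0+9·1 ≡ 0  ⇒  (a,b)_2 = +1.
v=17: a=17^2·(≡9), b=17^3·(≡13) mod 17; (9|17)=+1, (13|17)=+1; (−1)^{2·3·8}·(+1)^3·(+1)^2 = +1.
v=11: a=11^3·(≡8), b=11^6·(≡8) mod 11; (8|11)=-1, (8|11)=-1; (−1)^{3·6·5}·(-1)^6·(-1)^3 = -1.
v=19: a=19^-2·(≡10), b=19^0·(≡17) mod 19; (10|19)=-1, (17|19)=+1; (−1)^{-2·0·9}·(-1)^0·(+1)^-2 = +1.
v=5: a=5^-1·(≡4), b=5^-2·(≡1) mod 5; (4|5)=+1, (1|5)=+1; (−1)^{-1·-2·2}·(+1)^-2·(+1)^-1 = +1.
v=7: a=7^-1·(≡4), b=7^-2·(≡1) mod 7; (4|7)=+1, (1|7)=+1; (−1)^{-1·-2·3}·(+1)^-2·(+1)^-1 = +1.
|Ram(1155, -34)| = 2, even; anisotropic at {3, 11}.

[3, 11]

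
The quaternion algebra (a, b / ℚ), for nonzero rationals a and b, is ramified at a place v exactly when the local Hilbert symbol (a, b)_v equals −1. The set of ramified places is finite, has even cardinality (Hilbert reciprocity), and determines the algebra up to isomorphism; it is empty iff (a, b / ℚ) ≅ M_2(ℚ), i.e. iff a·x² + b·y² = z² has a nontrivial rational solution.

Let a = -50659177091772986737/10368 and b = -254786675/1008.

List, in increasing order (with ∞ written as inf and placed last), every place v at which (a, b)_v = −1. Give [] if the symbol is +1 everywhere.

(a, b) ≡ (-121394, -589589) mod (ℚ^×)²; places V = {2, 3, 5, 7, 11, 13, 19, 23, 29, 31, ∞}.
(a,b)_5: α=0, u≡1; β=2, v≡1 (mod 5); (1|5)=+1, (1|5)=+1; sign (−1)^0·+1^2·+1^0 = +1.
(a,b)_23: α=1, u≡9; β=0, v≡3 (mod 23); (9|23)=+1, (3|23)=+1; sign (−1)^0·+1^0·+1^1 = +1.
(a,b)_2: α=-7, β=-4; u≡7, v≡3 (mod 8); ε(u)ε(v)=1·1, αω(v)=-7·1, βω(u)=-4·0; sum ≡ 0  ⇒  +1.
(a,b)_11: α=2, u≡8; β=3, v≡9 (mod 11); (8|11)=-1, (9|11)=+1; sign (−1)^0·-1^3·+1^2 = -1.
(a,b)_13: α=3, u≡9; β=1, v≡1 (mod 13); (9|13)=+1, (1|13)=+1; sign (−1)^0·+1^1·+1^3 = +1.
(a,b)_31: α=2, u≡8; β=1, v≡24 (mod 31); (8|31)=+1, (24|31)=-1; sign (−1)^0·+1^1·-1^2 = +1.
(a,b)_19: α=2, u≡9; β=1, v≡14 (mod 19); (9|19)=+1, (14|19)=-1; sign (−1)^0·+1^1·-1^2 = +1.
(a,b)_3: α=-4, u≡1; β=-2, v≡1 (mod 3); (1|3)=+1, (1|3)=+1; sign (−1)^0·+1^-2·+1^-4 = +1.
(a,b)_∞: sgn(-121394)=−, sgn(-589589)=−, so -1.
(a,b)_7: α=7, u≡4; β=-1, v≡1 (mod 7); (4|7)=+1, (1|7)=+1; sign (−1)^1·+1^-1·+1^7 = -1.
(a,b)_29: α=1, u≡26; β=0, v≡10 (mod 29); (26|29)=-1, (10|29)=-1; sign (−1)^0·-1^0·-1^1 = -1.
(-121394, -589589 / ℚ) ramifies at {7, 11, 29, ∞}: a division algebra.

[7, 11, 29, inf]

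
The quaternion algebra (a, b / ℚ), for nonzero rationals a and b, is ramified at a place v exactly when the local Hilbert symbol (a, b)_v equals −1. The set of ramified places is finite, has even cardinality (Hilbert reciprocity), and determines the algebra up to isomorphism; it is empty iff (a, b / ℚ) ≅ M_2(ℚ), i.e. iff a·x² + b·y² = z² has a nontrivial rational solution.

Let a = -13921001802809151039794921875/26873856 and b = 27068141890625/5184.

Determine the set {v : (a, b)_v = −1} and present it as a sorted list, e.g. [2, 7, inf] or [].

Mod squares: a ≡ -19, b ≡ 5994329. Check v ∈ {∞, 2, 3, 5, 11, 17, 19, 23, 29, 43}.
v=19: a=19^3·(≡8), b=19^1·(≡12) mod 19; (8|19)=-1, (12|19)=-1; (−1)^{3·1·9}·(-1)^1·(-1)^3 = -1.
v=5: a=5^12·(≡1), b=5^6·(≡4) mod 5; (1|5)=+1, (4|5)=+1; (−1)^{12·6·2}·(+1)^6·(+1)^12 = +1.
v=43: a=43^2·(≡21), b=43^1·(≡24) mod 43; (21|43)=+1, (24|43)=+1; (−1)^{2·1·21}·(+1)^1·(+1)^2 = +1.
v=2: v_2(a)=-12, v_2(b)=-6; units ≡ 5, 1 (mod 8); ε·ε+αω+βω = 0·0+-12·0+-6·1 ≡ 0  ⇒  (a,b)_2 = +1.
v=∞: -19 < 0 and 5994329 > 0  ⇒  (a,b)_∞ = +1.
v=29: a=29^2·(≡3), b=29^1·(≡26) mod 29; (3|29)=-1, (26|29)=-1; (−1)^{2·1·14}·(-1)^1·(-1)^2 = -1.
v=17: a=17^4·(≡16), b=17^2·(≡14) mod 17; (16|17)=+1, (14|17)=-1; (−1)^{4·2·8}·(+1)^2·(-1)^4 = +1.
v=3: a=3^-8·(≡2), b=3^-4·(≡2) mod 3; (2|3)=-1, (2|3)=-1; (−1)^{-8·-4·1}·(-1)^-4·(-1)^-8 = +1.
v=11: a=11^2·(≡9), b=11^1·(≡6) mod 11; (9|11)=+1, (6|11)=-1; (−1)^{2·1·5}·(+1)^1·(-1)^2 = +1.
v=23: a=23^2·(≡16), b=23^1·(≡21) mod 23; (16|23)=+1, (21|23)=-1; (−1)^{2·1·11}·(+1)^1·(-1)^2 = +1.
(-19, 5994329 / ℚ) ramifies at {19, 29}: a division algebra.

[19, 29]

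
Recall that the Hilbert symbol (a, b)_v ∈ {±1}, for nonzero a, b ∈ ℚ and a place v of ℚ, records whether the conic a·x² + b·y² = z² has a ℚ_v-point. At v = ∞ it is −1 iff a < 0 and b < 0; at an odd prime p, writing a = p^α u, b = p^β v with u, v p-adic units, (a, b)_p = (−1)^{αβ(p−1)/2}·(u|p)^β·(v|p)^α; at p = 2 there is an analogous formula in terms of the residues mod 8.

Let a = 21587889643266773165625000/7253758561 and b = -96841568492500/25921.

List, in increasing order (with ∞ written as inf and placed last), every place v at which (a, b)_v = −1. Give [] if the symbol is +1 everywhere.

(a, b) ≡ (25194, -13) mod (ℚ^×)²; places V = {2, 3, 5, 7, 11, 13, 17, 19, 23, ∞}.
(a,b)_2: α=3, β=2; u≡5, v≡3 (mod 8); ε(u)ε(v)=0·1, αω(v)=3·1, βω(u)=2·1; sum ≡ 1  ⇒  -1.
(a,b)_11: α=2, u≡3; β=0, v≡3 (mod 11); (3|11)=+1, (3|11)=+1; sign (−1)^0·+1^0·+1^2 = +1.
(a,b)_7: α=-2, u≡1; β=-2, v≡2 (mod 7); (1|7)=+1, (2|7)=+1; sign (−1)^0·+1^-2·+1^-2 = +1.
(a,b)_3: α=3, u≡1; β=0, v≡2 (mod 3); (1|3)=+1, (2|3)=-1; sign (−1)^0·+1^0·-1^3 = -1.
(a,b)_∞: sgn(25194)=+, sgn(-13)=−, so +1.
(a,b)_17: α=3, u≡14; β=2, v≡13 (mod 17); (14|17)=-1, (13|17)=+1; sign (−1)^0·-1^2·+1^3 = +1.
(a,b)_19: α=3, u≡2; β=2, v≡6 (mod 19); (2|19)=-1, (6|19)=+1; sign (−1)^0·-1^2·+1^3 = +1.
(a,b)_23: α=-6, u≡16; β=-2, v≡17 (mod 23); (16|23)=+1, (17|23)=-1; sign (−1)^0·+1^-2·-1^-6 = +1.
(a,b)_5: α=8, u≡4; β=4, v≡2 (mod 5); (4|5)=+1, (2|5)=-1; sign (−1)^0·+1^4·-1^8 = +1.
(a,b)_13: α=7, u≡3; β=5, v≡3 (mod 13); (3|13)=+1, (3|13)=+1; sign (−1)^0·+1^5·+1^7 = +1.
(25194, -13 / ℚ) ramifies at {2, 3}: a division algebra.

[2, 3]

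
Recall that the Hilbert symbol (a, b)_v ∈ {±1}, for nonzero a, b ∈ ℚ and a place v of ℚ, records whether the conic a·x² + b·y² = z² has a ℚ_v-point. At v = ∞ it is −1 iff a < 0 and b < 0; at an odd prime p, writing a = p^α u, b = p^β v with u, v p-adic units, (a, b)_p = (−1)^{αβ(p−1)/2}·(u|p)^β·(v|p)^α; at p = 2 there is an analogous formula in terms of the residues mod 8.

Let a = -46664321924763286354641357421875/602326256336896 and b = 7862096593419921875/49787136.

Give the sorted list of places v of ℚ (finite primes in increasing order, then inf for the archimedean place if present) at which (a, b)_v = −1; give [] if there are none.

[]

(a, b) ≡ (-11170819, 155) mod (ℚ^×)²; places V = {2, 3, 5, 7, 11, 13, 17, 31, 41, 43, 47, ∞}.
(a,b)_47: α=3, u≡14; β=2, v≡18 (mod 47); (14|47)=+1, (18|47)=+1; sign (−1)^0·+1^2·+1^3 = +1.
(a,b)_17: α=3, u≡7; β=2, v≡9 (mod 17); (7|17)=-1, (9|17)=+1; sign (−1)^0·-1^2·+1^3 = +1.
(a,b)_∞: sgn(-11170819)=−, sgn(155)=+, so +1.
(a,b)_11: α=7, u≡7; β=2, v≡5 (mod 11); (7|11)=-1, (5|11)=+1; sign (−1)^0·-1^2·+1^7 = +1.
(a,b)_43: α=-2, u≡29; β=0, v≡18 (mod 43); (29|43)=-1, (18|43)=-1; sign (−1)^0·-1^0·-1^-2 = +1.
(a,b)_5: α=12, u≡4; β=9, v≡1 (mod 5); (4|5)=+1, (1|5)=+1; sign (−1)^0·+1^9·+1^12 = +1.
(a,b)_7: α=-6, u≡6; β=-4, v≡4 (mod 7); (6|7)=-1, (4|7)=+1; sign (−1)^0·-1^-4·+1^-6 = +1.
(a,b)_2: α=-14, β=-8; u≡5, v≡3 (mod 8); ε(u)ε(v)=0·1, αω(v)=-14·1, βω(u)=-8·1; sum ≡ 0  ⇒  +1.
(a,b)_13: α=-2, u≡12; β=0, v≡1 (mod 13); (12|13)=+1, (1|13)=+1; sign (−1)^0·+1^0·+1^-2 = +1.
(a,b)_41: α=3, u≡17; β=2, v≡23 (mod 41); (17|41)=-1, (23|41)=+1; sign (−1)^0·-1^2·+1^3 = +1.
(a,b)_3: α=2, u≡2; β=-4, v≡2 (mod 3); (2|3)=-1, (2|3)=-1; sign (−1)^0·-1^-4·-1^2 = +1.
(a,b)_31: α=1, u≡6; β=1, v≡9 (mod 31); (6|31)=-1, (9|31)=+1; sign (−1)^1·-1^1·+1^1 = +1.
Every local symbol is +1, so the conic -11170819·x² + 155·y² = z² has ℚ_v-points for all v and hence a ℚ-point; (a, b / ℚ) ≅ M_2(ℚ).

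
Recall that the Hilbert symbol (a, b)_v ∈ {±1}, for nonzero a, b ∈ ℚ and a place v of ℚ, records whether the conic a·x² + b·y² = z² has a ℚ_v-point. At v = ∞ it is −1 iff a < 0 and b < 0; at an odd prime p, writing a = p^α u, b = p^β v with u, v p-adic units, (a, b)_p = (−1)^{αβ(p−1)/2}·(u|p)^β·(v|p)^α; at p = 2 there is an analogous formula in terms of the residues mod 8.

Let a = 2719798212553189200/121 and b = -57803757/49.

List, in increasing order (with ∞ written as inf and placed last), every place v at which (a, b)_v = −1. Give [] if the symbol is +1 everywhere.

Mod squares: a ≡ 493, b ≡ -1653. Check v ∈ {∞, 2, 3, 5, 7, 11, 17, 19, 29, 31}.
v=17: a=17^3·(≡11), b=17^2·(≡4) mod 17; (11|17)=-1, (4|17)=+1; (−1)^{3·2·8}·(-1)^2·(+1)^3 = +1.
v=29: a=29^3·(≡2), b=29^1·(≡7) mod 29; (2|29)=-1, (7|29)=+1; (−1)^{3·1·14}·(-1)^1·(+1)^3 = -1.
v=31: a=31^2·(≡7), b=31^0·(≡27) mod 31; (7|31)=+1, (27|31)=-1; (−1)^{2·0·15}·(+1)^0·(-1)^2 = +1.
v=11: a=11^-2·(≡4), b=11^2·(≡7) mod 11; (4|11)=+1, (7|11)=-1; (−1)^{-2·2·5}·(+1)^2·(-1)^-2 = +1.
v=19: a=19^0·(≡2), b=19^1·(≡10) mod 19; (2|19)=-1, (10|19)=-1; (−1)^{0·1·9}·(-1)^1·(-1)^0 = -1.
v=2: v_2(a)=4, v_2(b)=0; units ≡ 5, 3 (mod 8); ε·ε+αω+βω = 0·1+4·1+0·1 ≡ 0  ⇒  (a,b)_2 = +1.
v=∞: 493 > 0 and -1653 < 0  ⇒  (a,b)_∞ = +1.
v=3: a=3^10·(≡1), b=3^1·(≡1) mod 3; (1|3)=+1, (1|3)=+1; (−1)^{10·1·1}·(+1)^1·(+1)^10 = +1.
v=5: a=5^2·(≡3), b=5^0·(≡2) mod 5; (3|5)=-1, (2|5)=-1; (−1)^{2·0·2}·(-1)^0·(-1)^2 = +1.
v=7: a=7^0·(≡3), b=7^-2·(≡3) mod 7; (3|7)=-1, (3|7)=-1; (−1)^{0·-2·3}·(-1)^-2·(-1)^0 = +1.
|Ram(493, -1653)| = 2, even; anisotropic at {19, 29}.

[19, 29]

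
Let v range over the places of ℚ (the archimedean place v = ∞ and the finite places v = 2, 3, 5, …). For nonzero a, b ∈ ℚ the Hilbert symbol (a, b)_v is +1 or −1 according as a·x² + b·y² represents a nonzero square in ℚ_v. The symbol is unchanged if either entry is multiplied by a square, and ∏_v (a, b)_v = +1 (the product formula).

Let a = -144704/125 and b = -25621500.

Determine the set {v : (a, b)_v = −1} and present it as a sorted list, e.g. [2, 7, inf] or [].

[3, 5, 7, inf]

Mod squares: a ≡ -11305, b ≡ -256215. Check v ∈ {∞, 2, 3, 5, 7, 17, 19, 29, 31}.
v=3: a=3^0·(≡2), b=3^1·(≡2) mod 3; (2|3)=-1, (2|3)=-1; (−1)^{0·1·1}·(-1)^1·(-1)^0 = -1.
v=19: a=19^1·(≡2), b=19^1·(≡6) mod 19; (2|19)=-1, (6|19)=+1; (−1)^{1·1·9}·(-1)^1·(+1)^1 = +1.
v=∞: -11305 < 0 and -256215 < 0  ⇒  (a,b)_∞ = -1.
v=29: a=29^0·(≡20), b=29^1·(≡14) mod 29; (20|29)=+1, (14|29)=-1; (−1)^{0·1·14}·(+1)^1·(-1)^0 = +1.
v=5: a=5^-3·(≡1), b=5^3·(≡3) mod 5; (1|5)=+1, (3|5)=-1; (−1)^{-3·3·2}·(+1)^3·(-1)^-3 = -1.
v=31: a=31^0·(≡4), b=31^1·(≡22) mod 31; (4|31)=+1, (22|31)=-1; (−1)^{0·1·15}·(+1)^1·(-1)^0 = +1.
v=7: a=7^1·(≡1), b=7^0·(≡5) mod 7; (1|7)=+1, (5|7)=-1; (−1)^{1·0·3}·(+1)^0·(-1)^1 = -1.
v=17: a=17^1·(≡15), b=17^0·(≡16) mod 17; (15|17)=+1, (16|17)=+1; (−1)^{1·0·8}·(+1)^0·(+1)^1 = +1.
v=2: v_2(a)=6, v_2(b)=2; units ≡ 7, 1 (mod 8); ε·ε+αω+βω = 1·0+6·0+2·0 ≡ 0  ⇒  (a,b)_2 = +1.
Ram(-11305, -256215) = {3, 5, 7, ∞}; no ℚ_3-point on the conic.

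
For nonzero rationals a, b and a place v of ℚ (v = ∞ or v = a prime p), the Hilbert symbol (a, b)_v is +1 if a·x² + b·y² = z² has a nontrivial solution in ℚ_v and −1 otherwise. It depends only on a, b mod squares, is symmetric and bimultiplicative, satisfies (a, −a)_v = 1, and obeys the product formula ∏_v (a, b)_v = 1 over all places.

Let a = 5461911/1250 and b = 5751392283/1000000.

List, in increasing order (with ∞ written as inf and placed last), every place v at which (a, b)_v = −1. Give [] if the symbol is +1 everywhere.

[13, 19]

(a, b) ≡ (798, 5187) mod (ℚ^×)²; places V = {2, 3, 5, 7, 13, 19, ∞}.
(a,b)_3: α=5, u≡2; β=9, v≡1 (mod 3); (2|3)=-1, (1|3)=+1; sign (−1)^1·-1^9·+1^5 = +1.
(a,b)_13: α=2, u≡7; β=3, v≡3 (mod 13); (7|13)=-1, (3|13)=+1; sign (−1)^0·-1^3·+1^2 = -1.
(a,b)_19: α=1, u≡5; β=1, v≡1 (mod 19); (5|19)=+1, (1|19)=+1; sign (−1)^1·+1^1·+1^1 = -1.
(a,b)_5: α=-4, u≡3; β=-6, v≡2 (mod 5); (3|5)=-1, (2|5)=-1; sign (−1)^0·-1^-6·-1^-4 = +1.
(a,b)_∞: sgn(798)=+, sgn(5187)=+, so +1.
(a,b)_7: α=1, u≡1; β=1, v≡5 (mod 7); (1|7)=+1, (5|7)=-1; sign (−1)^1·+1^1·-1^1 = +1.
(a,b)_2: α=-1, β=-6; u≡7, v≡3 (mod 8); ε(u)ε(v)=1·1, αω(v)=-1·1, βω(u)=-6·0; sum ≡ 0  ⇒  +1.
(798, 5187 / ℚ) ramifies at {13, 19}: a division algebra.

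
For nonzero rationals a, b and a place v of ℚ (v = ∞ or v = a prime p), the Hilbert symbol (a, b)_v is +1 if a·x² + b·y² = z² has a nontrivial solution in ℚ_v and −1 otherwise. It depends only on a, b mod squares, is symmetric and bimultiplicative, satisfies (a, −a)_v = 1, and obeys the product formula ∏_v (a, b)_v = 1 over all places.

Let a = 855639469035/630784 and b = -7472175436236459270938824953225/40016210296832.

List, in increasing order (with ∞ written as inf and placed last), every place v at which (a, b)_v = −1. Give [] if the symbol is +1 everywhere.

[5, 7, 11, 37]

Mod squares: a ≡ 8518510, b ≡ -37037. Check v ∈ {∞, 2, 3, 5, 7, 11, 13, 19, 23, 37}.
v=∞: 8518510 > 0 and -37037 < 0  ⇒  (a,b)_∞ = +1.
v=5: a=5^1·(≡3), b=5^2·(≡3) mod 5; (3|5)=-1, (3|5)=-1; (−1)^{1·2·2}·(-1)^2·(-1)^1 = -1.
v=23: a=23^3·(≡9), b=23^8·(≡6) mod 23; (9|23)=+1, (6|23)=+1; (−1)^{3·8·11}·(+1)^8·(+1)^3 = +1.
v=19: a=19^2·(≡8), b=19^6·(≡3) mod 19; (8|19)=-1, (3|19)=-1; (−1)^{2·6·9}·(-1)^6·(-1)^2 = +1.
v=11: a=11^-1·(≡10), b=11^-3·(≡6) mod 11; (10|11)=-1, (6|11)=-1; (−1)^{-1·-3·5}·(-1)^-3·(-1)^-1 = -1.
v=3: a=3^4·(≡1), b=3^6·(≡1) mod 3; (1|3)=+1, (1|3)=+1; (−1)^{4·6·1}·(+1)^6·(+1)^4 = +1.
v=37: a=37^1·(≡28), b=37^3·(≡14) mod 37; (28|37)=+1, (14|37)=-1; (−1)^{1·3·18}·(+1)^3·(-1)^1 = -1.
v=7: a=7^-1·(≡1), b=7^-1·(≡4) mod 7; (1|7)=+1, (4|7)=+1; (−1)^{-1·-1·3}·(+1)^-1·(+1)^-1 = -1.
v=13: a=13^1·(≡6), b=13^3·(≡11) mod 13; (6|13)=-1, (11|13)=-1; (−1)^{1·3·6}·(-1)^3·(-1)^1 = +1.
v=2: v_2(a)=-13, v_2(b)=-32; units ≡ 7, 3 (mod 8); ε·ε+αω+βω = 1·1+-13·1+-32·0 ≡ 0  ⇒  (a,b)_2 = +1.
|Ram(8518510, -37037)| = 4, even; anisotropic at {5, 7, 11, 37}.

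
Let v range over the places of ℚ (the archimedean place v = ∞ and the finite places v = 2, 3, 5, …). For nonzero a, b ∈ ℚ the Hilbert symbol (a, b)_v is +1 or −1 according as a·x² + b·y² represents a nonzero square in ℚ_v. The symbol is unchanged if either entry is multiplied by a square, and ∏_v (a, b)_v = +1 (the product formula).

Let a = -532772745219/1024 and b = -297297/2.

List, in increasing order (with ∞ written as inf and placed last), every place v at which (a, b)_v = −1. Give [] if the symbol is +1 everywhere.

(a, b) ≡ (-11, -546) mod (ℚ^×)²; places V = {2, 3, 7, 11, 13, 19, ∞}.
(a,b)_∞: sgn(-11)=−, sgn(-546)=−, so -1.
(a,b)_2: α=-10, β=-1; u≡5, v≡7 (mod 8); ε(u)ε(v)=0·1, αω(v)=-10·0, βω(u)=-1·1; sum ≡ 1  ⇒  -1.
(a,b)_7: α=0, u≡3; β=1, v≡6 (mod 7); (3|7)=-1, (6|7)=-1; sign (−1)^0·-1^1·-1^0 = -1.
(a,b)_11: α=3, u≡7; β=2, v≡9 (mod 11); (7|11)=-1, (9|11)=+1; sign (−1)^0·-1^2·+1^3 = +1.
(a,b)_13: α=2, u≡7; β=1, v≡12 (mod 13); (7|13)=-1, (12|13)=+1; sign (−1)^0·-1^1·+1^2 = -1.
(a,b)_3: α=8, u≡1; β=3, v≡1 (mod 3); (1|3)=+1, (1|3)=+1; sign (−1)^0·+1^3·+1^8 = +1.
(a,b)_19: α=2, u≡13; β=0, v≡17 (mod 19); (13|19)=-1, (17|19)=+1; sign (−1)^0·-1^0·+1^2 = +1.
|Ram(-11, -546)| = 4, even; anisotropic at {2, 7, 13, ∞}.

[2, 7, 13, inf]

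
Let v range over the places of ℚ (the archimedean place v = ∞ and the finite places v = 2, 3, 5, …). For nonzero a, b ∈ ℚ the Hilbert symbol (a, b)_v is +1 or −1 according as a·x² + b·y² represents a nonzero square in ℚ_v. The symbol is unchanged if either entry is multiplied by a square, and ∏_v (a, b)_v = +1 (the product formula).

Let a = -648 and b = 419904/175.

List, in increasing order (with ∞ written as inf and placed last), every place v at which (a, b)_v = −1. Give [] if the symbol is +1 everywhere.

(a, b) ≡ (-2, 7) mod (ℚ^×)²; places V = {2, 3, 5, 7, ∞}.
(a,b)_2: α=3, β=6; u≡7, v≡7 (mod 8); ε(u)ε(v)=1·1, αω(v)=3·0, βω(u)=6·0; sum ≡ 1  ⇒  -1.
(a,b)_7: α=0, u≡3; β=-1, v≡4 (mod 7); (3|7)=-1, (4|7)=+1; sign (−1)^0·-1^-1·+1^0 = -1.
(a,b)_∞: sgn(-2)=−, sgn(7)=+, so +1.
(a,b)_3: α=4, u≡1; β=8, v≡1 (mod 3); (1|3)=+1, (1|3)=+1; sign (−1)^0·+1^8·+1^4 = +1.
(a,b)_5: α=0, u≡2; β=-2, v≡2 (mod 5); (2|5)=-1, (2|5)=-1; sign (−1)^0·-1^-2·-1^0 = +1.
Ram(-2, 7) = {2, 7}; no ℚ_2-point on the conic.

[2, 7]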